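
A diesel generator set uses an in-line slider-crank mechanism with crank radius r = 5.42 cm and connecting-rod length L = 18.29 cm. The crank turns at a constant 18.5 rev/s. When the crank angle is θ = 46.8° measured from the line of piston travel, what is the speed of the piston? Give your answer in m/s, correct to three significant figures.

5.55

ω = 2π·18.5 = 116.2 rad/s
For an in-line slider-crank, x = r cosθ + √(L² − r² sin²θ), so v = −rω sinθ·[1 + r cosθ/√(L² − r² sin²θ)].
With r = 0.0542 m, L = 0.1829 m, θ = 46.8°: √(L² − r² sin²θ) = 0.17858 m.
v = −0.0542·116.2·0.72897·[1 + 0.0542·0.68455/0.17858] = -5.5468 m/s.
|v| = 5.5468 m/s.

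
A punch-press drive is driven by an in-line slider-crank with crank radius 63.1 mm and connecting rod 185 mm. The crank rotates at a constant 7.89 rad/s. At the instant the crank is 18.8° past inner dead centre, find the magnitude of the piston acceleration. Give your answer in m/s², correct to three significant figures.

4.80

ω = 7.89 rad/s
x(θ) = r cosθ + √(L² − r² sin²θ); with ω constant, a = ω²·d²x/dθ².
d²x/dθ² = −r cosθ − r²(cos2θ)/√u − r⁴ sin²2θ/(4u^{3/2}),  u = L² − r² sin²θ = 0.0338115 m².
Substituting r = 0.0631 m, L = 0.185 m, θ = 18.8°: d²x/dθ² = -0.077127 m.
a = ω²·d²x/dθ² = (7.89)²·(-0.077127) = -4.8013 m/s²;  |a| = 4.8013 m/s².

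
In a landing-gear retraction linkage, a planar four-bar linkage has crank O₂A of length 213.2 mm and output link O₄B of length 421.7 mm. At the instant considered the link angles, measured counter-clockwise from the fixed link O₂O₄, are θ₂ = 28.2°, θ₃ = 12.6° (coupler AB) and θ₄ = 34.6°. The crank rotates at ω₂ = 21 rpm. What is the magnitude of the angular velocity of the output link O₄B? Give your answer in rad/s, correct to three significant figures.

ω₂ = 2.199 rad/s (from 21 rpm).
Differentiating the loop-closure r₂e^{iθ₂}+r₃e^{iθ₃}=r₁+r₄e^{iθ₄} gives r₂ω₂e^{iθ₂}+r₃ω₃e^{iθ₃}=r₄ω₄e^{iθ₄}.
Eliminating the other unknown: ω₄ = r₂ω₂ sin(θ₂−θ₃) / [r₄ sin(θ₄−θ₃)].
Numerator sine = +0.26892; denominator sine = +0.37461.
Result = 0.2132·2.199·(+0.26892) / (0.4217·(+0.37461)) = +0.79814 rad/s; magnitude 0.79814 rad/s.

0.798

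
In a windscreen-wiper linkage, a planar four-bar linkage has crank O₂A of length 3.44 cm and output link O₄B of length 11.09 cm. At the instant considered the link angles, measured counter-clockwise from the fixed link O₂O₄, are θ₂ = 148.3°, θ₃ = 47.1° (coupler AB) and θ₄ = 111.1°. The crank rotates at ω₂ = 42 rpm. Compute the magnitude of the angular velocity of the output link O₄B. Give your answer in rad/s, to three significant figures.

1.49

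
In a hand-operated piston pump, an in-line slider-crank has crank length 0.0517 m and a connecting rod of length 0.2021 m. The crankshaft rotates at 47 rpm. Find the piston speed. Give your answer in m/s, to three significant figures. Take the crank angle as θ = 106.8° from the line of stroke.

ω = 2π·47/60 = 4.922 rad/s
For an in-line slider-crank, x = r cosθ + √(L² − r² sin²θ), so v = −rω sinθ·[1 + r cosθ/√(L² − r² sin²θ)].
With r = 0.0517 m, L = 0.2021 m, θ = 106.8°: √(L² − r² sin²θ) = 0.19595 m.
v = −0.0517·4.922·0.95732·[1 + 0.0517·-0.28903/0.19595] = -0.22502 m/s.
|v| = 0.22502 m/s.

0.225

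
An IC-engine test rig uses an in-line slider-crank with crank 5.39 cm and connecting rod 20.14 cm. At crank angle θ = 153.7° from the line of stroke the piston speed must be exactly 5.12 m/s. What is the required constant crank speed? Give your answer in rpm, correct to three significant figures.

For an in-line slider-crank, |v_piston| = rω|sinθ|·[1 + r cosθ/√(L² − r² sin²θ)].
With r = 0.0539 m, L = 0.2014 m, θ = 153.7°: the bracketed kinematic factor |dx/dθ| = 0.018111 m.
ω = v/|dx/dθ| = 5.12/0.018111 = 282.7 rad/s.
N = 60ω/(2π) = 2699.6 rpm.

2700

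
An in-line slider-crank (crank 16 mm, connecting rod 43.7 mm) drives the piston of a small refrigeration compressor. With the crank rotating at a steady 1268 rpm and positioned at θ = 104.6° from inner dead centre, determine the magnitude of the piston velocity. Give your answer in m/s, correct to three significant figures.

ω = 2π·1268/60 = 132.8 rad/s
For an in-line slider-crank, x = r cosθ + √(L² − r² sin²θ), so v = −rω sinθ·[1 + r cosθ/√(L² − r² sin²θ)].
With r = 0.016 m, L = 0.0437 m, θ = 104.6°: √(L² − r² sin²θ) = 0.040865 m.
v = −0.016·132.8·0.96771·[1 + 0.016·-0.25207/0.040865] = -1.853 m/s.
|v| = 1.853 m/s.

1.85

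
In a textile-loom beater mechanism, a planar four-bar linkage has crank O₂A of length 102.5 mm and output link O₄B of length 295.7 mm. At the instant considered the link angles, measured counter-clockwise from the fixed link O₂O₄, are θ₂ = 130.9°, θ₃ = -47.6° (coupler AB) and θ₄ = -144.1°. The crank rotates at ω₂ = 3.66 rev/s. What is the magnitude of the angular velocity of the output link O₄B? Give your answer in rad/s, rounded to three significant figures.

ω₂ = 23 rad/s (from 3.66 rev/s).
Differentiating the loop-closure r₂e^{iθ₂}+r₃e^{iθ₃}=r₁+r₄e^{iθ₄} gives r₂ω₂e^{iθ₂}+r₃ω₃e^{iθ₃}=r₄ω₄e^{iθ₄}.
Eliminating the other unknown: ω₄ = r₂ω₂ sin(θ₂−θ₃) / [r₄ sin(θ₄−θ₃)].
Numerator sine = +0.02618; denominator sine = -0.99357.
Result = 0.1025·23·(+0.02618) / (0.2957·(-0.99357)) = -0.21002 rad/s; magnitude 0.21002 rad/s.

0.210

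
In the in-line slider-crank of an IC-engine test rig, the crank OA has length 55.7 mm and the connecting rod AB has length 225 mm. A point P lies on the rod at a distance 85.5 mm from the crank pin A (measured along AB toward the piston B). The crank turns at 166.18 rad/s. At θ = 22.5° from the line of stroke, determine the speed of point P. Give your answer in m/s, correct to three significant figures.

ω = 166.2 rad/s.  Crank-pin speed |V_A| = rω = 9.2562 m/s, perpendicular to OA.
Rod angle: sinφ = −(r/L) sinθ ⇒ φ = -5.436°; ω_rod = −rω cosθ/√(L²−r²sin²θ) = -38.179 rad/s.
V_P = V_A + ω_rod × AP, with AP = 0.0855 m along the rod.
Components: V_Px = −rω sinθ − a·ω_rod·sinφ = -3.8514 m/s;  V_Py = rω cosθ + a·ω_rod·cosφ = +5.302 m/s.
|V_P| = √(V_Px² + V_Py²) = 6.5532 m/s.

6.55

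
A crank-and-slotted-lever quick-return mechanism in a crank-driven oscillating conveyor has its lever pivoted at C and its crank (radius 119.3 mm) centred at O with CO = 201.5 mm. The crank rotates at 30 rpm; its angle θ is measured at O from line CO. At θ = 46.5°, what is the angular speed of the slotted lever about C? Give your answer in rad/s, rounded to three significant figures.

ω = 3.142 rad/s (from 30 rpm).
Crank pin A relative to C: A = (d + r cosθ, r sinθ); lever angle φ = atan2(r sinθ, d + r cosθ).
Differentiating tanφ: φ̇ = rω(d cosθ + r)/(d² + r² + 2dr cosθ).
d² + r² + 2dr cosθ = |CA|² = 0.0879294 m²;  d cosθ + r = +0.258 m.
|ω_lever| = |0.1193·3.142·+0.258| / 0.0879294 = 1.0997 rad/s.

1.10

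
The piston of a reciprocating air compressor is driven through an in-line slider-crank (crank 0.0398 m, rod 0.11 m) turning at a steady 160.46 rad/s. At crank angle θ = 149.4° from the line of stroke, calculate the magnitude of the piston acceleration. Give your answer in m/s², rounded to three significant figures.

690

ω = 160.5 rad/s
x(θ) = r cosθ + √(L² − r² sin²θ); with ω constant, a = ω²·d²x/dθ².
d²x/dθ² = −r cosθ − r²(cos2θ)/√u − r⁴ sin²2θ/(4u^{3/2}),  u = L² − r² sin²θ = 0.0116895 m².
Substituting r = 0.0398 m, L = 0.11 m, θ = 149.4°: d²x/dθ² = +0.026818 m.
a = ω²·d²x/dθ² = (160.5)²·(+0.026818) = +690.5 m/s²;  |a| = 690.5 m/s².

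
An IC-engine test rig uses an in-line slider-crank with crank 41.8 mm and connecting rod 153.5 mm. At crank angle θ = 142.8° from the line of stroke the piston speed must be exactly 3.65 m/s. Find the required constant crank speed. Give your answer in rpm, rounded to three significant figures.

1770

For an in-line slider-crank, |v_piston| = rω|sinθ|·[1 + r cosθ/√(L² − r² sin²θ)].
With r = 0.0418 m, L = 0.1535 m, θ = 142.8°: the bracketed kinematic factor |dx/dθ| = 0.019715 m.
ω = v/|dx/dθ| = 3.65/0.019715 = 185.14 rad/s.
N = 60ω/(2π) = 1768 rpm.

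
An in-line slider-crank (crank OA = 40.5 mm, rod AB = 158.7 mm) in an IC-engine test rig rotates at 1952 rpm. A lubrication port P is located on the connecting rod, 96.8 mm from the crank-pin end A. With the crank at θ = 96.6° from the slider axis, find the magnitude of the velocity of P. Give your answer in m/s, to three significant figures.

8.08

ω = 204.4 rad/s.  Crank-pin speed |V_A| = rω = 8.2787 m/s, perpendicular to OA.
Rod angle: sinφ = −(r/L) sinθ ⇒ φ = -14.685°; ω_rod = −rω cosθ/√(L²−r²sin²θ) = +6.1983 rad/s.
V_P = V_A + ω_rod × AP, with AP = 0.0968 m along the rod.
Components: V_Px = −rω sinθ − a·ω_rod·sinφ = -8.0718 m/s;  V_Py = rω cosθ + a·ω_rod·cosφ = -0.37114 m/s.
|V_P| = √(V_Px² + V_Py²) = 8.0803 m/s.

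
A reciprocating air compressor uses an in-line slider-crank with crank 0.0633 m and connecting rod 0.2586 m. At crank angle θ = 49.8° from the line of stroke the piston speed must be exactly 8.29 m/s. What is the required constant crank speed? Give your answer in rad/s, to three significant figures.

For an in-line slider-crank, |v_piston| = rω|sinθ|·[1 + r cosθ/√(L² − r² sin²θ)].
With r = 0.0633 m, L = 0.2586 m, θ = 49.8°: the bracketed kinematic factor |dx/dθ| = 0.056124 m.
ω = v/|dx/dθ| = 8.29/0.056124 = 147.71 rad/s.

148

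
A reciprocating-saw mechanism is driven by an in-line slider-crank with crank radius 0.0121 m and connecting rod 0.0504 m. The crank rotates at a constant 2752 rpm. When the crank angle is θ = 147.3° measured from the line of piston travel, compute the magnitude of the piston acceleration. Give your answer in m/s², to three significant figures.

ω = 2π·2752/60 = 288.2 rad/s
x(θ) = r cosθ + √(L² − r² sin²θ); with ω constant, a = ω²·d²x/dθ².
d²x/dθ² = −r cosθ − r²(cos2θ)/√u − r⁴ sin²2θ/(4u^{3/2}),  u = L² − r² sin²θ = 0.00249743 m².
Substituting r = 0.0121 m, L = 0.0504 m, θ = 147.3°: d²x/dθ² = +0.0089272 m.
a = ω²·d²x/dθ² = (288.2)²·(+0.0089272) = +741.43 m/s²;  |a| = 741.43 m/s².

741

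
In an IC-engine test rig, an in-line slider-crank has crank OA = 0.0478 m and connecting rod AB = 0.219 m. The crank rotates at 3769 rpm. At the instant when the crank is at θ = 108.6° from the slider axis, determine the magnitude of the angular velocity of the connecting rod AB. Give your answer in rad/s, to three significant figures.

ω = 394.7 rad/s (converted from 3769 rpm).
The rod makes angle φ with the slider axis where L sinφ = r sinθ; differentiating, L cosφ·φ̇ = r ω cosθ.
L cosφ = √(L² − r² sin²θ) = 0.21426 m.
|ω_rod| = r ω |cosθ| / √(L² − r² sin²θ) = 0.0478·394.7·0.31896/0.21426 = 28.085 rad/s.

28.1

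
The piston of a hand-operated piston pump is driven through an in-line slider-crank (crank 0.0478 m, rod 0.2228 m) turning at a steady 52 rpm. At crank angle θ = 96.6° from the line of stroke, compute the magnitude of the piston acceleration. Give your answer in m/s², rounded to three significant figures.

ω = 2π·52/60 = 5.445 rad/s
x(θ) = r cosθ + √(L² − r² sin²θ); with ω constant, a = ω²·d²x/dθ².
d²x/dθ² = −r cosθ − r²(cos2θ)/√u − r⁴ sin²2θ/(4u^{3/2}),  u = L² − r² sin²θ = 0.0473852 m².
Substituting r = 0.0478 m, L = 0.2228 m, θ = 96.6°: d²x/dθ² = +0.015706 m.
a = ω²·d²x/dθ² = (5.445)²·(+0.015706) = +0.46573 m/s²;  |a| = 0.46573 m/s².

0.466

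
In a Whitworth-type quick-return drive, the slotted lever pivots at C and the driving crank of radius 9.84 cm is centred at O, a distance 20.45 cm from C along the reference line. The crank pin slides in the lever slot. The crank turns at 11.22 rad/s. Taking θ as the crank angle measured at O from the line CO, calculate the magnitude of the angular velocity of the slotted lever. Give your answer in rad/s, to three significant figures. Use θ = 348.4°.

3.63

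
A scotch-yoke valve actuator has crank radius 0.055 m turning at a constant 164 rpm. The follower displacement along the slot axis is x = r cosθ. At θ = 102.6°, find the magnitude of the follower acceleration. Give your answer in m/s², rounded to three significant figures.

3.54

ω = 17.17 rad/s (from 164 rpm).
x = r cosθ ⇒ ẍ = −rω² cosθ (ω constant).
|a| = rω²|cosθ| = 0.055·(17.17)²·|cos 102.6°| = 3.5387 m/s².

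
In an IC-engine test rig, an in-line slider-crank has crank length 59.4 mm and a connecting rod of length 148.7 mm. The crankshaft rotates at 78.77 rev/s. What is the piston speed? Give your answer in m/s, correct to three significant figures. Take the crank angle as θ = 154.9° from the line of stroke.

ω = 2π·78.8 = 494.9 rad/s
For an in-line slider-crank, x = r cosθ + √(L² − r² sin²θ), so v = −rω sinθ·[1 + r cosθ/√(L² − r² sin²θ)].
With r = 0.0594 m, L = 0.1487 m, θ = 154.9°: √(L² − r² sin²θ) = 0.14655 m.
v = −0.0594·494.9·0.42420·[1 + 0.0594·-0.90557/0.14655] = -7.8935 m/s.
|v| = 7.8935 m/s.

7.89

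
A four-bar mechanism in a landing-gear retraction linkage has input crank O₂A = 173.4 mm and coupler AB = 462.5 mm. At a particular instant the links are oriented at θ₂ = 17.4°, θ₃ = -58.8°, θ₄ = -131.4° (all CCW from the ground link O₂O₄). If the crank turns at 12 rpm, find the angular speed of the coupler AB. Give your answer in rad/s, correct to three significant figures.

0.256

ω₂ = 1.257 rad/s (from 12 rpm).
Differentiating the loop-closure r₂e^{iθ₂}+r₃e^{iθ₃}=r₁+r₄e^{iθ₄} gives r₂ω₂e^{iθ₂}+r₃ω₃e^{iθ₃}=r₄ω₄e^{iθ₄}.
Eliminating the other unknown: ω₃ = r₂ω₂ sin(θ₄−θ₂) / [r₃ sin(θ₃−θ₄)].
Numerator sine = -0.51803; denominator sine = +0.95424.
Result = 0.1734·1.257·(-0.51803) / (0.4625·(+0.95424)) = -0.25577 rad/s; magnitude 0.25577 rad/s.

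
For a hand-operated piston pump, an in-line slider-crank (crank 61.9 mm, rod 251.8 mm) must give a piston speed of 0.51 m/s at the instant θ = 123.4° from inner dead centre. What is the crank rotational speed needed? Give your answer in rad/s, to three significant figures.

For an in-line slider-crank, |v_piston| = rω|sinθ|·[1 + r cosθ/√(L² − r² sin²θ)].
With r = 0.0619 m, L = 0.2518 m, θ = 123.4°: the bracketed kinematic factor |dx/dθ| = 0.044532 m.
ω = v/|dx/dθ| = 0.51/0.044532 = 11.452 rad/s.

11.5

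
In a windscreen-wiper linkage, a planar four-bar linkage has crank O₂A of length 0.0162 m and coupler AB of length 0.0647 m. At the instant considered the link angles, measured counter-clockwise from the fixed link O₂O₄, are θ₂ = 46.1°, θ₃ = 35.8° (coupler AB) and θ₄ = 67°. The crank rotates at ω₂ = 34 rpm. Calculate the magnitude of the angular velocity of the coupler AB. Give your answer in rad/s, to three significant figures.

ω₂ = 3.56 rad/s (from 34 rpm).
Differentiating the loop-closure r₂e^{iθ₂}+r₃e^{iθ₃}=r₁+r₄e^{iθ₄} gives r₂ω₂e^{iθ₂}+r₃ω₃e^{iθ₃}=r₄ω₄e^{iθ₄}.
Eliminating the other unknown: ω₃ = r₂ω₂ sin(θ₄−θ₂) / [r₃ sin(θ₃−θ₄)].
Numerator sine = +0.35674; denominator sine = -0.51803.
Result = 0.0162·3.56·(+0.35674) / (0.0647·(-0.51803)) = -0.61392 rad/s; magnitude 0.61392 rad/s.

0.614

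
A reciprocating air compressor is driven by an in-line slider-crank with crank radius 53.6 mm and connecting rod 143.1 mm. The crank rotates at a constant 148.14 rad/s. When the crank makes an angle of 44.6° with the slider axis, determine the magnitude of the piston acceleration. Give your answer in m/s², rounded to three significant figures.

ω = 148.1 rad/s
x(θ) = r cosθ + √(L² − r² sin²θ); with ω constant, a = ω²·d²x/dθ².
d²x/dθ² = −r cosθ − r²(cos2θ)/√u − r⁴ sin²2θ/(4u^{3/2}),  u = L² − r² sin²θ = 0.0190612 m².
Substituting r = 0.0536 m, L = 0.1431 m, θ = 44.6°: d²x/dθ² = -0.039239 m.
a = ω²·d²x/dθ² = (148.1)²·(-0.039239) = -861.12 m/s²;  |a| = 861.12 m/s².

861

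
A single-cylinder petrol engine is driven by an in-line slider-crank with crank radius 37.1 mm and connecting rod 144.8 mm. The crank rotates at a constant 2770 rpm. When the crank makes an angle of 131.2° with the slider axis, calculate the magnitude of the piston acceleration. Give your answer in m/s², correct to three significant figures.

ω = 2π·2770/60 = 290.1 rad/s
x(θ) = r cosθ + √(L² − r² sin²θ); with ω constant, a = ω²·d²x/dθ².
d²x/dθ² = −r cosθ − r²(cos2θ)/√u − r⁴ sin²2θ/(4u^{3/2}),  u = L² − r² sin²θ = 0.0201878 m².
Substituting r = 0.0371 m, L = 0.1448 m, θ = 131.2°: d²x/dθ² = +0.025556 m.
a = ω²·d²x/dθ² = (290.1)²·(+0.025556) = +2150.4 m/s²;  |a| = 2150.4 m/s².

2150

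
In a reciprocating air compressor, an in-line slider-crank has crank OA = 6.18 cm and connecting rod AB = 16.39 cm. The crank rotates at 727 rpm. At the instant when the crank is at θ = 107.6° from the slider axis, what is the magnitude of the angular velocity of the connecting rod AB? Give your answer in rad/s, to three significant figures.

ω = 76.13 rad/s (converted from 727 rpm).
The rod makes angle φ with the slider axis where L sinφ = r sinθ; differentiating, L cosφ·φ̇ = r ω cosθ.
L cosφ = √(L² − r² sin²θ) = 0.15295 m.
|ω_rod| = r ω |cosθ| / √(L² − r² sin²θ) = 0.0618·76.13·0.30237/0.15295 = 9.3013 rad/s.

9.30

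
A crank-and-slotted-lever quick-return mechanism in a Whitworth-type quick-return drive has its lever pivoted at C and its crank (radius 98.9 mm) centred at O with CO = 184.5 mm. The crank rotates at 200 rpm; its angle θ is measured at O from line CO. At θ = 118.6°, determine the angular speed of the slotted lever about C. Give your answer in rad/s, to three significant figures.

0.832

ω = 20.94 rad/s (from 200 rpm).
Crank pin A relative to C: A = (d + r cosθ, r sinθ); lever angle φ = atan2(r sinθ, d + r cosθ).
Differentiating tanφ: φ̇ = rω(d cosθ + r)/(d² + r² + 2dr cosθ).
d² + r² + 2dr cosθ = |CA|² = 0.026352 m²;  d cosθ + r = +0.010581 m.
|ω_lever| = |0.0989·20.94·+0.010581| / 0.026352 = 0.83173 rad/s.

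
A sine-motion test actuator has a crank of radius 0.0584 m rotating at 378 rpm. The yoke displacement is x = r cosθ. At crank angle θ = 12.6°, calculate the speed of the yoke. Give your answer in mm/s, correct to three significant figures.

504

ω = 39.58 rad/s (from 378 rpm).
x = r cosθ ⇒ ẋ = −rω sinθ.
|v| = rω|sinθ| = 0.0584·39.58·|sin 12.6°| = 0.50428 m/s = 504.28 mm/s.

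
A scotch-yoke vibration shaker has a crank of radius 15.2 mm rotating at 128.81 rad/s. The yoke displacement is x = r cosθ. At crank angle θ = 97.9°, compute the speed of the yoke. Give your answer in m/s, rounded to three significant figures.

1.94

ω = 128.8 rad/s
x = r cosθ ⇒ ẋ = −rω sinθ.
|v| = rω|sinθ| = 0.0152·128.8·|sin 97.9°| = 1.9393 m/s.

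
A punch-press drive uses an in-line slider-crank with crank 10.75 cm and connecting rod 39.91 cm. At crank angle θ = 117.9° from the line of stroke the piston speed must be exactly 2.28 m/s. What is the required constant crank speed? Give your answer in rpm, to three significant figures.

263

For an in-line slider-crank, |v_piston| = rω|sinθ|·[1 + r cosθ/√(L² − r² sin²θ)].
With r = 0.1075 m, L = 0.3991 m, θ = 117.9°: the bracketed kinematic factor |dx/dθ| = 0.082676 m.
ω = v/|dx/dθ| = 2.28/0.082676 = 27.578 rad/s.
N = 60ω/(2π) = 263.35 rpm.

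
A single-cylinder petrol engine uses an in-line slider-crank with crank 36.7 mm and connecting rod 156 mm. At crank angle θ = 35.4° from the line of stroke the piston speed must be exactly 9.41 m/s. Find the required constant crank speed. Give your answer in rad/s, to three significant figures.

For an in-line slider-crank, |v_piston| = rω|sinθ|·[1 + r cosθ/√(L² − r² sin²θ)].
With r = 0.0367 m, L = 0.156 m, θ = 35.4°: the bracketed kinematic factor |dx/dθ| = 0.025375 m.
ω = v/|dx/dθ| = 9.41/0.025375 = 370.84 rad/s.

371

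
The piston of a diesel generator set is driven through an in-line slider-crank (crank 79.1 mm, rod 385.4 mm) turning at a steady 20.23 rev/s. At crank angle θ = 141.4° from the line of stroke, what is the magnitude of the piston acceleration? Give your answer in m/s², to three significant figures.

ω = 2π·20.2 = 127.1 rad/s
x(θ) = r cosθ + √(L² − r² sin²θ); with ω constant, a = ω²·d²x/dθ².
d²x/dθ² = −r cosθ − r²(cos2θ)/√u − r⁴ sin²2θ/(4u^{3/2}),  u = L² − r² sin²θ = 0.146098 m².
Substituting r = 0.0791 m, L = 0.3854 m, θ = 141.4°: d²x/dθ² = +0.058025 m.
a = ω²·d²x/dθ² = (127.1)²·(+0.058025) = +937.49 m/s²;  |a| = 937.49 m/s².

937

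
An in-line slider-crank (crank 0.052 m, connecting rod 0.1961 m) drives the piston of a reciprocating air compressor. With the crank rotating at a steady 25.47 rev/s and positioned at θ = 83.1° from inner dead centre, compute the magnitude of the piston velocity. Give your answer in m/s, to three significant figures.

8.53

ω = 2π·25.5 = 160 rad/s
For an in-line slider-crank, x = r cosθ + √(L² − r² sin²θ), so v = −rω sinθ·[1 + r cosθ/√(L² − r² sin²θ)].
With r = 0.052 m, L = 0.1961 m, θ = 83.1°: √(L² − r² sin²θ) = 0.18918 m.
v = −0.052·160·0.99276·[1 + 0.052·0.12014/0.18918] = -8.5342 m/s.
|v| = 8.5342 m/s.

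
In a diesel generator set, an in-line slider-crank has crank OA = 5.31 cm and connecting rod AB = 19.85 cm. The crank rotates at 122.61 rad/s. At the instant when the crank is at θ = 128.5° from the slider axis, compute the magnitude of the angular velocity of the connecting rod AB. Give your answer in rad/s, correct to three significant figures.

ω = 122.6 rad/s
The rod makes angle φ with the slider axis where L sinφ = r sinθ; differentiating, L cosφ·φ̇ = r ω cosθ.
L cosφ = √(L² − r² sin²θ) = 0.1941 m.
|ω_rod| = r ω |cosθ| / √(L² − r² sin²θ) = 0.0531·122.6·0.62251/0.1941 = 20.881 rad/s.

20.9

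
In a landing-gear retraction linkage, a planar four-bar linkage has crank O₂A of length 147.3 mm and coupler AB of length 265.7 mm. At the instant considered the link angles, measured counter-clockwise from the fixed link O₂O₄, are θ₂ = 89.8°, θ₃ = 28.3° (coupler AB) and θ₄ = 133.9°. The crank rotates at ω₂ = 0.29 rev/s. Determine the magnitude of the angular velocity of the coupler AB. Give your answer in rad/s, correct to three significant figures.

0.730

ω₂ = 1.822 rad/s (from 0.29 rev/s).
Differentiating the loop-closure r₂e^{iθ₂}+r₃e^{iθ₃}=r₁+r₄e^{iθ₄} gives r₂ω₂e^{iθ₂}+r₃ω₃e^{iθ₃}=r₄ω₄e^{iθ₄}.
Eliminating the other unknown: ω₃ = r₂ω₂ sin(θ₄−θ₂) / [r₃ sin(θ₃−θ₄)].
Numerator sine = +0.69591; denominator sine = -0.96316.
Result = 0.1473·1.822·(+0.69591) / (0.2657·(-0.96316)) = -0.72987 rad/s; magnitude 0.72987 rad/s.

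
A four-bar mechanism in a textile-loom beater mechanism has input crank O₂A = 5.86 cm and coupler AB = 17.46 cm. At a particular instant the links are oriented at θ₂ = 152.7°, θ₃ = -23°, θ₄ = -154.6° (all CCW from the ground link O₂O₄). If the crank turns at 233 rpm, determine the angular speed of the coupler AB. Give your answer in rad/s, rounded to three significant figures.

ω₂ = 24.4 rad/s (from 233 rpm).
Differentiating the loop-closure r₂e^{iθ₂}+r₃e^{iθ₃}=r₁+r₄e^{iθ₄} gives r₂ω₂e^{iθ₂}+r₃ω₃e^{iθ₃}=r₄ω₄e^{iθ₄}.
Eliminating the other unknown: ω₃ = r₂ω₂ sin(θ₄−θ₂) / [r₃ sin(θ₃−θ₄)].
Numerator sine = +0.79547; denominator sine = +0.74780.
Result = 0.0586·24.4·(+0.79547) / (0.1746·(+0.74780)) = +8.7112 rad/s; magnitude 8.7112 rad/s.

8.71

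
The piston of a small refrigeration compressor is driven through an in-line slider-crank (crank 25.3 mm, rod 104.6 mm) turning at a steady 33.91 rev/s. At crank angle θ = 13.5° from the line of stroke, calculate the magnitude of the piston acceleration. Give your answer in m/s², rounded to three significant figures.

ω = 2π·33.9 = 213.1 rad/s
x(θ) = r cosθ + √(L² − r² sin²θ); with ω constant, a = ω²·d²x/dθ².
d²x/dθ² = −r cosθ − r²(cos2θ)/√u − r⁴ sin²2θ/(4u^{3/2}),  u = L² − r² sin²θ = 0.0109063 m².
Substituting r = 0.0253 m, L = 0.1046 m, θ = 13.5°: d²x/dθ² = -0.030081 m.
a = ω²·d²x/dθ² = (213.1)²·(-0.030081) = -1365.5 m/s²;  |a| = 1365.5 m/s².

1370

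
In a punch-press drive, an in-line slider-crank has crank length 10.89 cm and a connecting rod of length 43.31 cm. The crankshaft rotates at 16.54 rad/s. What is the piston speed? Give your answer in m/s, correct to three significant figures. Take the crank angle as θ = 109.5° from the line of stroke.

1.55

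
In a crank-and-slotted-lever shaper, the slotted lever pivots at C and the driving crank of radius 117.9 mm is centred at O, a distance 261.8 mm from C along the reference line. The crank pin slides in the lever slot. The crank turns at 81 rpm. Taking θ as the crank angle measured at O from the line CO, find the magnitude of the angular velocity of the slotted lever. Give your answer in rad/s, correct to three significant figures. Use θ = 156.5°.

ω = 8.482 rad/s (from 81 rpm).
Crank pin A relative to C: A = (d + r cosθ, r sinθ); lever angle φ = atan2(r sinθ, d + r cosθ).
Differentiating tanφ: φ̇ = rω(d cosθ + r)/(d² + r² + 2dr cosθ).
d² + r² + 2dr cosθ = |CA|² = 0.0258273 m²;  d cosθ + r = -0.12219 m.
|ω_lever| = |0.1179·8.482·-0.12219| / 0.0258273 = 4.7312 rad/s.

4.73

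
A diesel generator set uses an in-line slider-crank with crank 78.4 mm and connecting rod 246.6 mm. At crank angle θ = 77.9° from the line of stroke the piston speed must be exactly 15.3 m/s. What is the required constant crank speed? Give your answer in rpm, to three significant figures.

1780

For an in-line slider-crank, |v_piston| = rω|sinθ|·[1 + r cosθ/√(L² − r² sin²θ)].
With r = 0.0784 m, L = 0.2466 m, θ = 77.9°: the bracketed kinematic factor |dx/dθ| = 0.082033 m.
ω = v/|dx/dθ| = 15.3/0.082033 = 186.51 rad/s.
N = 60ω/(2π) = 1781 rpm.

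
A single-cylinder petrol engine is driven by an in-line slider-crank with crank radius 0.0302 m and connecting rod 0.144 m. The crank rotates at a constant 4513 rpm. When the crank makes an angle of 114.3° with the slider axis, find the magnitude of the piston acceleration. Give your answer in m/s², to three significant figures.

3720

ω = 2π·4513/60 = 472.6 rad/s
x(θ) = r cosθ + √(L² − r² sin²θ); with ω constant, a = ω²·d²x/dθ².
d²x/dθ² = −r cosθ − r²(cos2θ)/√u − r⁴ sin²2θ/(4u^{3/2}),  u = L² − r² sin²θ = 0.0199784 m².
Substituting r = 0.0302 m, L = 0.144 m, θ = 114.3°: d²x/dθ² = +0.016653 m.
a = ω²·d²x/dθ² = (472.6)²·(+0.016653) = +3719.6 m/s²;  |a| = 3719.6 m/s².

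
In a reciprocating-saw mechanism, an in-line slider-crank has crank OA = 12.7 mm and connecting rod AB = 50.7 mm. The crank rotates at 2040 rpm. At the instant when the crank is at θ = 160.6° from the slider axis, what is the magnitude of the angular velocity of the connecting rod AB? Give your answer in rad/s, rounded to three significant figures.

ω = 213.6 rad/s (converted from 2040 rpm).
The rod makes angle φ with the slider axis where L sinφ = r sinθ; differentiating, L cosφ·φ̇ = r ω cosθ.
L cosφ = √(L² − r² sin²θ) = 0.050524 m.
|ω_rod| = r ω |cosθ| / √(L² − r² sin²θ) = 0.0127·213.6·0.94322/0.050524 = 50.65 rad/s.

50.6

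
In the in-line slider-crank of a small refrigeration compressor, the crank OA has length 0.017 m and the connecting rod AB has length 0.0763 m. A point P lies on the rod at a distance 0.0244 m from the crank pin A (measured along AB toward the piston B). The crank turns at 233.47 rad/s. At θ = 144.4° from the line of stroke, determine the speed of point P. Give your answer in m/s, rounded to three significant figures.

3.09

ω = 233.5 rad/s.  Crank-pin speed |V_A| = rω = 3.969 m/s, perpendicular to OA.
Rod angle: sinφ = −(r/L) sinθ ⇒ φ = -7.452°; ω_rod = −rω cosθ/√(L²−r²sin²θ) = +42.656 rad/s.
V_P = V_A + ω_rod × AP, with AP = 0.0244 m along the rod.
Components: V_Px = −rω sinθ − a·ω_rod·sinφ = -2.1754 m/s;  V_Py = rω cosθ + a·ω_rod·cosφ = -2.1952 m/s.
|V_P| = √(V_Px² + V_Py²) = 3.0905 m/s.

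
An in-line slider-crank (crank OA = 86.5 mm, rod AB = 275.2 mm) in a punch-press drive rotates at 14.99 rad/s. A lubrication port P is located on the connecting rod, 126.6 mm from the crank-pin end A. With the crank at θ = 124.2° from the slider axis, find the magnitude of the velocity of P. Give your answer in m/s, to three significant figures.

1.06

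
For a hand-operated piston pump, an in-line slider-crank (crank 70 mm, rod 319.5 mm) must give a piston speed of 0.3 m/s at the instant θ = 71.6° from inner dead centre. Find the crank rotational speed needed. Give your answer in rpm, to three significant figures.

40.3

For an in-line slider-crank, |v_piston| = rω|sinθ|·[1 + r cosθ/√(L² − r² sin²θ)].
With r = 0.07 m, L = 0.3195 m, θ = 71.6°: the bracketed kinematic factor |dx/dθ| = 0.071117 m.
ω = v/|dx/dθ| = 0.3/0.071117 = 4.2184 rad/s.
N = 60ω/(2π) = 40.283 rpm.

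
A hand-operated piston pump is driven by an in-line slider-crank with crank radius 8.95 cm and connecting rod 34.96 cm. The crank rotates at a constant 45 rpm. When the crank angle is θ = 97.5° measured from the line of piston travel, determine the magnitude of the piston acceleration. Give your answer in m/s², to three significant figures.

ω = 2π·45/60 = 4.712 rad/s
x(θ) = r cosθ + √(L² − r² sin²θ); with ω constant, a = ω²·d²x/dθ².
d²x/dθ² = −r cosθ − r²(cos2θ)/√u − r⁴ sin²2θ/(4u^{3/2}),  u = L² − r² sin²θ = 0.114346 m².
Substituting r = 0.0895 m, L = 0.3496 m, θ = 97.5°: d²x/dθ² = +0.034535 m.
a = ω²·d²x/dθ² = (4.712)²·(+0.034535) = +0.76692 m/s²;  |a| = 0.76692 m/s².

0.767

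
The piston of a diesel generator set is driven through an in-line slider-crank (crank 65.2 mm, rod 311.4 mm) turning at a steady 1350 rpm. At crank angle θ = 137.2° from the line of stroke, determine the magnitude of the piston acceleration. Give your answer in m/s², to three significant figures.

ω = 2π·1350/60 = 141.4 rad/s
x(θ) = r cosθ + √(L² − r² sin²θ); with ω constant, a = ω²·d²x/dθ².
d²x/dθ² = −r cosθ − r²(cos2θ)/√u − r⁴ sin²2θ/(4u^{3/2}),  u = L² − r² sin²θ = 0.0950075 m².
Substituting r = 0.0652 m, L = 0.3114 m, θ = 137.2°: d²x/dθ² = +0.046628 m.
a = ω²·d²x/dθ² = (141.4)²·(+0.046628) = +931.9 m/s²;  |a| = 931.9 m/s².

932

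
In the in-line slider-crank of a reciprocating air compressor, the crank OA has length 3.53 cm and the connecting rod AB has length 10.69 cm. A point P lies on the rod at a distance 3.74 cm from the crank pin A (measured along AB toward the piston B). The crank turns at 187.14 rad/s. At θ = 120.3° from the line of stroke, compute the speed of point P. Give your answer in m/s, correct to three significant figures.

5.78

ω = 187.1 rad/s.  Crank-pin speed |V_A| = rω = 6.606 m/s, perpendicular to OA.
Rod angle: sinφ = −(r/L) sinθ ⇒ φ = -16.565°; ω_rod = −rω cosθ/√(L²−r²sin²θ) = +32.528 rad/s.
V_P = V_A + ω_rod × AP, with AP = 0.0374 m along the rod.
Components: V_Px = −rω sinθ − a·ω_rod·sinφ = -5.3568 m/s;  V_Py = rω cosθ + a·ω_rod·cosφ = -2.1669 m/s.
|V_P| = √(V_Px² + V_Py²) = 5.7784 m/s.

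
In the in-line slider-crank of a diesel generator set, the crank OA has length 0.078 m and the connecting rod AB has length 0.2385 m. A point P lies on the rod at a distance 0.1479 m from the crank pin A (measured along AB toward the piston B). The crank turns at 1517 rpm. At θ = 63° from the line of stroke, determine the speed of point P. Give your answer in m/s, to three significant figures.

12.3

ω = 158.9 rad/s.  Crank-pin speed |V_A| = rω = 12.391 m/s, perpendicular to OA.
Rod angle: sinφ = −(r/L) sinθ ⇒ φ = -16.942°; ω_rod = −rω cosθ/√(L²−r²sin²θ) = -24.657 rad/s.
V_P = V_A + ω_rod × AP, with AP = 0.1479 m along the rod.
Components: V_Px = −rω sinθ − a·ω_rod·sinφ = -12.103 m/s;  V_Py = rω cosθ + a·ω_rod·cosφ = +2.137 m/s.
|V_P| = √(V_Px² + V_Py²) = 12.29 m/s.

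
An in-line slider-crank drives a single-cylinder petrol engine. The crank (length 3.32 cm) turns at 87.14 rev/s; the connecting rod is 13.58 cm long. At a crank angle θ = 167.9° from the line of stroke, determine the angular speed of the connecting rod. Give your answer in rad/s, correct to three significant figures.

131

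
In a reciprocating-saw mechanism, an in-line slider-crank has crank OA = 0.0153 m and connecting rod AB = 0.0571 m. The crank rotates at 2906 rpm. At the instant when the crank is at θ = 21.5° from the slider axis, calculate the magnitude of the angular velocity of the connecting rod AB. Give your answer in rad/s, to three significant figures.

ω = 304.3 rad/s (converted from 2906 rpm).
The rod makes angle φ with the slider axis where L sinφ = r sinθ; differentiating, L cosφ·φ̇ = r ω cosθ.
L cosφ = √(L² − r² sin²θ) = 0.056824 m.
|ω_rod| = r ω |cosθ| / √(L² − r² sin²θ) = 0.0153·304.3·0.93042/0.056824 = 76.236 rad/s.

76.2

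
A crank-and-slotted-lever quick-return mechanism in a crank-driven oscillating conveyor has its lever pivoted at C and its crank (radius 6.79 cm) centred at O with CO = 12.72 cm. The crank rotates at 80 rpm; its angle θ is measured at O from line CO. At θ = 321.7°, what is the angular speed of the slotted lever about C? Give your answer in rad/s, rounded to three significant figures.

2.78

ω = 8.378 rad/s (from 80 rpm).
Crank pin A relative to C: A = (d + r cosθ, r sinθ); lever angle φ = atan2(r sinθ, d + r cosθ).
Differentiating tanφ: φ̇ = rω(d cosθ + r)/(d² + r² + 2dr cosθ).
d² + r² + 2dr cosθ = |CA|² = 0.0343463 m²;  d cosθ + r = +0.16772 m.
|ω_lever| = |0.0679·8.378·+0.16772| / 0.0343463 = 2.7778 rad/s.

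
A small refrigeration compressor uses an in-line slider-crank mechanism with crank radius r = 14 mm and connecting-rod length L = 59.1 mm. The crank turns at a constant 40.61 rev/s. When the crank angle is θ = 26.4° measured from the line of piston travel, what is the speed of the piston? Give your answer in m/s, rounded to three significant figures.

1.93

ω = 2π·40.6 = 255.2 rad/s
For an in-line slider-crank, x = r cosθ + √(L² − r² sin²θ), so v = −rω sinθ·[1 + r cosθ/√(L² − r² sin²θ)].
With r = 0.014 m, L = 0.0591 m, θ = 26.4°: √(L² − r² sin²θ) = 0.058771 m.
v = −0.014·255.2·0.44464·[1 + 0.014·0.89571/0.058771] = -1.9272 m/s.
|v| = 1.9272 m/s.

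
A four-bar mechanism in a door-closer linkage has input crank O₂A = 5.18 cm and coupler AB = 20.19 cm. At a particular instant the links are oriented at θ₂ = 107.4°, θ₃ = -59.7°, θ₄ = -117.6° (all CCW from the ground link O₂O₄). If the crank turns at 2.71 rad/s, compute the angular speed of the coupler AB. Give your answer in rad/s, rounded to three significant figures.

0.580

ω₂ = 2.71 rad/s
Differentiating the loop-closure r₂e^{iθ₂}+r₃e^{iθ₃}=r₁+r₄e^{iθ₄} gives r₂ω₂e^{iθ₂}+r₃ω₃e^{iθ₃}=r₄ω₄e^{iθ₄}.
Eliminating the other unknown: ω₃ = r₂ω₂ sin(θ₄−θ₂) / [r₃ sin(θ₃−θ₄)].
Numerator sine = +0.70711; denominator sine = +0.84712.
Result = 0.0518·2.71·(+0.70711) / (0.2019·(+0.84712)) = +0.58037 rad/s; magnitude 0.58037 rad/s.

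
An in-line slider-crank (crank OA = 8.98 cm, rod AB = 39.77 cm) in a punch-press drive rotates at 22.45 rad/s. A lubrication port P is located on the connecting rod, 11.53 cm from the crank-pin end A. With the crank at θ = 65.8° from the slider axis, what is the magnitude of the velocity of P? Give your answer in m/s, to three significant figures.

1.98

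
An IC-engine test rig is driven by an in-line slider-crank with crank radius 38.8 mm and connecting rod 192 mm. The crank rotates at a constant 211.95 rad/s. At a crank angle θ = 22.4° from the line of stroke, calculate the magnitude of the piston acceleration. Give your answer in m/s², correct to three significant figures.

1860

ω = 211.9 rad/s
x(θ) = r cosθ + √(L² − r² sin²θ); with ω constant, a = ω²·d²x/dθ².
d²x/dθ² = −r cosθ − r²(cos2θ)/√u − r⁴ sin²2θ/(4u^{3/2}),  u = L² − r² sin²θ = 0.0366454 m².
Substituting r = 0.0388 m, L = 0.192 m, θ = 22.4°: d²x/dθ² = -0.041493 m.
a = ω²·d²x/dθ² = (211.9)²·(-0.041493) = -1864 m/s²;  |a| = 1864 m/s².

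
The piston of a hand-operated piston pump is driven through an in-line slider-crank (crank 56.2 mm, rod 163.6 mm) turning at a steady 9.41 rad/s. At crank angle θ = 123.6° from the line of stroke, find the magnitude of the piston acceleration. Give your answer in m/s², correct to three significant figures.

3.40

ω = 9.41 rad/s
x(θ) = r cosθ + √(L² − r² sin²θ); with ω constant, a = ω²·d²x/dθ².
d²x/dθ² = −r cosθ − r²(cos2θ)/√u − r⁴ sin²2θ/(4u^{3/2}),  u = L² − r² sin²θ = 0.0245738 m².
Substituting r = 0.0562 m, L = 0.1636 m, θ = 123.6°: d²x/dθ² = +0.038358 m.
a = ω²·d²x/dθ² = (9.41)²·(+0.038358) = +3.3965 m/s²;  |a| = 3.3965 m/s².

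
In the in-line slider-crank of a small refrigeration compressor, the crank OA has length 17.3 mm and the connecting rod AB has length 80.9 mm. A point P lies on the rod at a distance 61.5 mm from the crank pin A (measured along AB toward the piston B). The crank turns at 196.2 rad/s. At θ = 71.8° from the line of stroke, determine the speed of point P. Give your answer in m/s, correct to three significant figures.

3.40

ω = 196.2 rad/s.  Crank-pin speed |V_A| = rω = 3.3943 m/s, perpendicular to OA.
Rod angle: sinφ = −(r/L) sinθ ⇒ φ = -11.721°; ω_rod = −rω cosθ/√(L²−r²sin²θ) = -13.383 rad/s.
V_P = V_A + ω_rod × AP, with AP = 0.0615 m along the rod.
Components: V_Px = −rω sinθ − a·ω_rod·sinφ = -3.3917 m/s;  V_Py = rω cosθ + a·ω_rod·cosφ = +0.25423 m/s.
|V_P| = √(V_Px² + V_Py²) = 3.4012 m/s.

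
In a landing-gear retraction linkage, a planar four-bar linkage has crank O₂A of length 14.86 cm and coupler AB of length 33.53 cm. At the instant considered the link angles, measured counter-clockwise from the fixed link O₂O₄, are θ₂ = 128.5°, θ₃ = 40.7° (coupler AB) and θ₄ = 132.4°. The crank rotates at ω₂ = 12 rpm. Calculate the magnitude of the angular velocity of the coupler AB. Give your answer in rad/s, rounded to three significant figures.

ω₂ = 1.257 rad/s (from 12 rpm).
Differentiating the loop-closure r₂e^{iθ₂}+r₃e^{iθ₃}=r₁+r₄e^{iθ₄} gives r₂ω₂e^{iθ₂}+r₃ω₃e^{iθ₃}=r₄ω₄e^{iθ₄}.
Eliminating the other unknown: ω₃ = r₂ω₂ sin(θ₄−θ₂) / [r₃ sin(θ₃−θ₄)].
Numerator sine = +0.06802; denominator sine = -0.99956.
Result = 0.1486·1.257·(+0.06802) / (0.3353·(-0.99956)) = -0.037896 rad/s; magnitude 0.037896 rad/s.

0.0379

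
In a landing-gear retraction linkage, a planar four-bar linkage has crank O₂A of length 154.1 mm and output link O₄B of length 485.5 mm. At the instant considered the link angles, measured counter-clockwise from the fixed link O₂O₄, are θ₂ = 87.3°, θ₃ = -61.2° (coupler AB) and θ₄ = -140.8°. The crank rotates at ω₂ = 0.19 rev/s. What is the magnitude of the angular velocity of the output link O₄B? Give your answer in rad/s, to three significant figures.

ω₂ = 1.194 rad/s (from 0.19 rev/s).
Differentiating the loop-closure r₂e^{iθ₂}+r₃e^{iθ₃}=r₁+r₄e^{iθ₄} gives r₂ω₂e^{iθ₂}+r₃ω₃e^{iθ₃}=r₄ω₄e^{iθ₄}.
Eliminating the other unknown: ω₄ = r₂ω₂ sin(θ₂−θ₃) / [r₄ sin(θ₄−θ₃)].
Numerator sine = +0.52250; denominator sine = -0.98357.
Result = 0.1541·1.194·(+0.52250) / (0.4855·(-0.98357)) = -0.20129 rad/s; magnitude 0.20129 rad/s.

0.201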